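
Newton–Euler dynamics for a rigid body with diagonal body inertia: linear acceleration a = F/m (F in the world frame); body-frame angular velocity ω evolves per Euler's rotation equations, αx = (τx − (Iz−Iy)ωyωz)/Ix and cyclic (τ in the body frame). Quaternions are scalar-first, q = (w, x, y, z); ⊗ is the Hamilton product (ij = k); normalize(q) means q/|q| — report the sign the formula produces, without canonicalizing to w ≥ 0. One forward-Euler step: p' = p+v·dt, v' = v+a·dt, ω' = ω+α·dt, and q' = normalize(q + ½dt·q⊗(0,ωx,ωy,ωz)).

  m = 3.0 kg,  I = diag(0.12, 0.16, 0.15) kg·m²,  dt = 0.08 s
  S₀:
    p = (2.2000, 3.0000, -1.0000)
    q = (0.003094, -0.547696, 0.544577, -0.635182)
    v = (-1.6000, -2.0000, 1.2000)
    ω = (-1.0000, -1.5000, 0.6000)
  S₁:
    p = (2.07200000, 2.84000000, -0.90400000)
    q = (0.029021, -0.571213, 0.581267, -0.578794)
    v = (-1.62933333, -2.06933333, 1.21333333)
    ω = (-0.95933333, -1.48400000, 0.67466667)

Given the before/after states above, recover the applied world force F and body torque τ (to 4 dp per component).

F = (-1.1000, -2.6000, 0.5000)
τ = (0.0700, 0.0500, 0.2000)

velocity change Δv = (-0.02933333, -0.06933333, 0.01333333)
F = m·Δv/dt = (-1.1000, -2.6000, 0.5000)
ω₁ − ω₀ = (0.04066667, 0.01600000, 0.07466667)
gyro term ω₀×Iω₀ = (0.0090, 0.0180, 0.0600)
I·α + gyro = (0.0700, 0.0500, 0.2000)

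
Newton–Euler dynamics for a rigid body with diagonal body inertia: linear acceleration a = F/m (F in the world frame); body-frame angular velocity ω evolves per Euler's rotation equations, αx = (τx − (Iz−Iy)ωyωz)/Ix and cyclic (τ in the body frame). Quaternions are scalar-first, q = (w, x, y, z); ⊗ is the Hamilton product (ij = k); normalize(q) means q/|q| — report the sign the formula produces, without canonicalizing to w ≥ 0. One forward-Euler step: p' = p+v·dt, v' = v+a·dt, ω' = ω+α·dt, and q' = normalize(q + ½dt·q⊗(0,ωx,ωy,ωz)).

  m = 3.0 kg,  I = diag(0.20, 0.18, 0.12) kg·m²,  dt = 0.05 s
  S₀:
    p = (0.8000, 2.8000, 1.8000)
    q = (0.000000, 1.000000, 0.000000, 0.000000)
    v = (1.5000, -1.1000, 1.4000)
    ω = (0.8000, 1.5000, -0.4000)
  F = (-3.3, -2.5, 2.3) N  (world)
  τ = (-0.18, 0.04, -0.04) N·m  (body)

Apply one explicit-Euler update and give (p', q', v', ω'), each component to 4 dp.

linear accel F/m = (-1.1000, -0.8333, 0.7667)
p + v·dt = (0.8750, 2.7450, 1.8700)
v + (F/m)dt = (1.4450, -1.1417, 1.4383)
(τ − ω×Iω)/I = (-1.0800, 0.3644, -0.1333)
ω + α·dt = (0.7460, 1.5182, -0.4067)
2q̇ = q⊗(0,ω) = (-0.8000000, 0.0000000, 0.4000000, 1.5000000)
q' = normalize(q + ½dt·q⊗(0,ω)) = (-0.0200, 0.9990, 0.0100, 0.0375)

p' = (0.8750, 2.7450, 1.8700)
q' = (-0.0200, 0.9990, 0.0100, 0.0375)
v' = (1.4450, -1.1417, 1.4383)
ω' = (0.7460, 1.5182, -0.4067)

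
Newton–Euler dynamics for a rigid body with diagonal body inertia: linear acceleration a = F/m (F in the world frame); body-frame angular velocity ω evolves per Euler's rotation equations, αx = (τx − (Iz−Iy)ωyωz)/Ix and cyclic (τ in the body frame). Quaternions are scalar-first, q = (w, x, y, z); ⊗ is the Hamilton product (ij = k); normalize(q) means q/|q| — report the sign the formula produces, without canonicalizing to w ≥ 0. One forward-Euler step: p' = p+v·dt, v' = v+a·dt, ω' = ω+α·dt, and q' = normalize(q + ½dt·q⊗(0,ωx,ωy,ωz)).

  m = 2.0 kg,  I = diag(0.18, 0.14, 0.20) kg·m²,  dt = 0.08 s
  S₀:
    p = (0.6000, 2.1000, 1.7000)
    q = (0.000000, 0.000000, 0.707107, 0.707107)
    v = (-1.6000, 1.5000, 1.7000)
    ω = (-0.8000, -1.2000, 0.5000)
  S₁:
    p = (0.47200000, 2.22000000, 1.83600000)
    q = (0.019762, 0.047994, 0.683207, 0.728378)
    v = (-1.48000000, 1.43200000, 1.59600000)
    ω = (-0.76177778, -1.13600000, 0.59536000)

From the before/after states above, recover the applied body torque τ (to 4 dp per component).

τ = (0.0500, 0.1200, 0.2000)

Δω = ω₁−ω₀ = (0.03822222, 0.06400000, 0.09536000)
precession coupling = (-0.0360, 0.0080, -0.0384)
applied torque τ = (0.0500, 0.1200, 0.2000)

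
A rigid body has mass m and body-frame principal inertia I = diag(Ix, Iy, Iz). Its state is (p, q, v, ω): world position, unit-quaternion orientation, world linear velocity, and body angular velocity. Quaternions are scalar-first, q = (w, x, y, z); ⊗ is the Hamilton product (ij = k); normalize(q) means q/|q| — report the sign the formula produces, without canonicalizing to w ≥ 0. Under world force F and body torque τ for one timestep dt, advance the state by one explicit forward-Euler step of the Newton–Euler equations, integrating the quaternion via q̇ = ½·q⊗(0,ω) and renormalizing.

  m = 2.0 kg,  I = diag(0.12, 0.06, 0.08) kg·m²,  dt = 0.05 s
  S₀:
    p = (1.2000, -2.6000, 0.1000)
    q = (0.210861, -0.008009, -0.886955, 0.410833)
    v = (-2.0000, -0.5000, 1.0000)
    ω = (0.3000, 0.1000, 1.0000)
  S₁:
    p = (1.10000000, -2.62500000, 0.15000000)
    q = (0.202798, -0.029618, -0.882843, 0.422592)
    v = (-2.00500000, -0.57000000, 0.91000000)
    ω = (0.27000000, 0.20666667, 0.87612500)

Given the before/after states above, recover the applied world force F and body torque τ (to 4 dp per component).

F = (-0.2000, -2.8000, -3.6000)
τ = (-0.0700, 0.1400, -0.2000)

Δv = v₁−v₀ = (-0.00500000, -0.07000000, -0.09000000)
applied force F = (-0.2000, -2.8000, -3.6000)
Δω = ω₁−ω₀ = (-0.03000000, 0.10666667, -0.12387500)
ω₀×(Iω₀) = (0.0020, 0.0120, -0.0018)
applied torque τ = (-0.0700, 0.1400, -0.2000)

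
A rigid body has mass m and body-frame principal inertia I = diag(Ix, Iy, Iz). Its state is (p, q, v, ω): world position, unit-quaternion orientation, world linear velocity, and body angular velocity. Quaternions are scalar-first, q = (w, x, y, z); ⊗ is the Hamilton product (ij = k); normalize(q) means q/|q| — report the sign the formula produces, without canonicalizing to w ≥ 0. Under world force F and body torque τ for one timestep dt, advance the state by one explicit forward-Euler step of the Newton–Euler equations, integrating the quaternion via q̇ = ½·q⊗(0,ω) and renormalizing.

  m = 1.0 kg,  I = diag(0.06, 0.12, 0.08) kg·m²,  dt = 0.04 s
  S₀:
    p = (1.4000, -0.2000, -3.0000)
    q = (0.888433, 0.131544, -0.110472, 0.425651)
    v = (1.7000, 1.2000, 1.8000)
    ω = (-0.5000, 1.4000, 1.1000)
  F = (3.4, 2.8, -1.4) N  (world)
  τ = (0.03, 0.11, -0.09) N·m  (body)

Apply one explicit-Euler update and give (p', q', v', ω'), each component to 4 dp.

a = F/m = (3.4000, 2.8000, -1.4000)
p' = p + v·dt = (1.4680, -0.1520, -2.9280)
new velocity v' = (1.8360, 1.3120, 1.7440)
gyro term ω×Iω = (-0.0616, 0.0110, -0.0420)
angular accel α = (1.5267, 0.8250, -0.6000)
ω + α·dt = (-0.4389, 1.4330, 1.0760)
2q̇ = q⊗(0,ω) = (-0.2477833, -1.1616471, 0.8862823, 1.1062019)
q' = normalize(q + ½dt·q⊗(0,ω)) = (0.8829, 0.1082, -0.0927, 0.4475)

p' = (1.4680, -0.1520, -2.9280)
q' = (0.8829, 0.1082, -0.0927, 0.4475)
v' = (1.8360, 1.3120, 1.7440)
ω' = (-0.4389, 1.4330, 1.0760)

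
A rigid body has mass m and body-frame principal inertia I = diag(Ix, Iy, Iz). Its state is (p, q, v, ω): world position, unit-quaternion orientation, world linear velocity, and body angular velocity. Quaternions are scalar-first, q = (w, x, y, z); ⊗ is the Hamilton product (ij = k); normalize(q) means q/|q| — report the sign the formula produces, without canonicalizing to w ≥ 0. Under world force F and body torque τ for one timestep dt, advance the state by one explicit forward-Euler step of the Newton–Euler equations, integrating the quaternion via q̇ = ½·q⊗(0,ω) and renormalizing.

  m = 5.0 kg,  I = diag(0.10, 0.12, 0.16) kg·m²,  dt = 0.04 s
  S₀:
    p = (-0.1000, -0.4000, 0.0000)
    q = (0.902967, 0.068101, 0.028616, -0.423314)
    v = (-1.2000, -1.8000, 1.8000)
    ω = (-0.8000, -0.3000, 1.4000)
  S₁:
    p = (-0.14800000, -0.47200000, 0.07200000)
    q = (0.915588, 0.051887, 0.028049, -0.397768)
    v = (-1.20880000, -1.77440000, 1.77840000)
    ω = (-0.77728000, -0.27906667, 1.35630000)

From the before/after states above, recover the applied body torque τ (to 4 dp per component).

τ = (0.0400, 0.1300, -0.1700)

ω₁ − ω₀ = (0.02272000, 0.02093333, -0.04370000)
precession coupling = (-0.0168, 0.0672, 0.0048)
τ = I·(Δω/dt) + ω₀×(Iω₀) = (0.0400, 0.1300, -0.1700)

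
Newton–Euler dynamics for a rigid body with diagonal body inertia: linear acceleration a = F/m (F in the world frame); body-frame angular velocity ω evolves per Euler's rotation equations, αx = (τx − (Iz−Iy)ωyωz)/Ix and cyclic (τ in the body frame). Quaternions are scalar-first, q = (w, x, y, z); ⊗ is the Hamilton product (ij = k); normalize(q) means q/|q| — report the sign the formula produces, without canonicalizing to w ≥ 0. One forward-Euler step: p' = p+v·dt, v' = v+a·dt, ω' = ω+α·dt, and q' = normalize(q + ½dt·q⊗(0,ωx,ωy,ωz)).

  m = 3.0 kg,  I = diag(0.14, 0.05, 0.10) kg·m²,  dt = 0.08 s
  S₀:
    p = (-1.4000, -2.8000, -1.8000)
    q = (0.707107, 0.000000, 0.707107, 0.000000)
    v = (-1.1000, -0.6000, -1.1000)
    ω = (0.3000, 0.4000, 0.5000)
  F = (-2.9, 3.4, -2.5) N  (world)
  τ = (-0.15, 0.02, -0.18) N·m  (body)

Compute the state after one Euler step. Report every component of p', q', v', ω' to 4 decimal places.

gyro term ω×Iω = (0.0100, 0.0060, -0.0108)
(τ − ω×Iω)/I = (-1.1429, 0.2800, -1.6920)
ω' = ω + α·dt = (0.2086, 0.4224, 0.3646)
q⊗(0,ω) = (-0.2828428, 0.5656856, 0.2828428, 0.1414214)
q + ½dt·q⊗(0,ω), renormalized = (0.6955, 0.0226, 0.7181, 0.0057)
p' = p + v·dt = (-1.4880, -2.8480, -1.8880)
v + (F/m)dt = (-1.1773, -0.5093, -1.1667)

p' = (-1.4880, -2.8480, -1.8880)
q' = (0.6955, 0.0226, 0.7181, 0.0057)
v' = (-1.1773, -0.5093, -1.1667)
ω' = (0.2086, 0.4224, 0.3646)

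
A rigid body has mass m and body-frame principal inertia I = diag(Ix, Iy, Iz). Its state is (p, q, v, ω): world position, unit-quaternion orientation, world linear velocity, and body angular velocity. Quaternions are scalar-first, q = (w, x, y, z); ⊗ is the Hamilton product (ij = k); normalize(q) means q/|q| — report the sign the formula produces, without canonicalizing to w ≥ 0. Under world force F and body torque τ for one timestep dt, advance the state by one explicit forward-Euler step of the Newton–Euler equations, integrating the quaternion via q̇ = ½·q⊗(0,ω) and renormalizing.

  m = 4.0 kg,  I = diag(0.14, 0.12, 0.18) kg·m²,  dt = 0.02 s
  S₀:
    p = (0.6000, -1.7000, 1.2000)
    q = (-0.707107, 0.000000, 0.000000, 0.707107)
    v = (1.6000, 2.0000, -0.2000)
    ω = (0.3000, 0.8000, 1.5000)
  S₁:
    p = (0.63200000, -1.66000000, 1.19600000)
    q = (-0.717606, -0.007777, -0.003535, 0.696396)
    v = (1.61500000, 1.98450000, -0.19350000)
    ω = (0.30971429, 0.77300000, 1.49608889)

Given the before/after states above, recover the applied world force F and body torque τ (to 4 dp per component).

F = (3.0000, -3.1000, 1.3000)
τ = (0.1400, -0.1800, -0.0400)

ω₁ − ω₀ = (0.00971429, -0.02700000, -0.00391111)
ω₀×(Iω₀) = (0.0720, -0.0180, -0.0048)
τ = I·(Δω/dt) + ω₀×(Iω₀) = (0.1400, -0.1800, -0.0400)
Δv = v₁−v₀ = (0.01500000, -0.01550000, 0.00650000)
applied force F = (3.0000, -3.1000, 1.3000)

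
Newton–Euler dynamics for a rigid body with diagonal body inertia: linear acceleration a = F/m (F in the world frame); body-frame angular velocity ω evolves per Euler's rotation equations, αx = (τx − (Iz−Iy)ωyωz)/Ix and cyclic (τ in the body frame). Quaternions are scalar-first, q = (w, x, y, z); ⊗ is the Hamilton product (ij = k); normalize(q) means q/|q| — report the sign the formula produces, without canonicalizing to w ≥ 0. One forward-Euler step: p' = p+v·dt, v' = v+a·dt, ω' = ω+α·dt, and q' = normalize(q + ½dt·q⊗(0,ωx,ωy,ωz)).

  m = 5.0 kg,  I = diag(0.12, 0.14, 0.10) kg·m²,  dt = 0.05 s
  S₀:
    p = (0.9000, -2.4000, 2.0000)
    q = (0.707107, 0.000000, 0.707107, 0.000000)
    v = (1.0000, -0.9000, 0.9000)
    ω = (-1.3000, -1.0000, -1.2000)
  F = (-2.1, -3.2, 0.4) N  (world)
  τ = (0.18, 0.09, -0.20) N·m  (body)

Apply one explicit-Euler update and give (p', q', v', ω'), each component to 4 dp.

angular accel α = (1.9000, 0.4200, -2.2600)
ω + α·dt = (-1.2050, -0.9790, -1.3130)
2q̇ = q⊗(0,ω) = (0.7071070, -1.7677675, -0.7071070, 0.0707107)
q + ½dt·q⊗(0,ω), renormalized = (0.7239, -0.0441, 0.6885, 0.0018)
linear accel F/m = (-0.4200, -0.6400, 0.0800)
p + v·dt = (0.9500, -2.4450, 2.0450)
v' = v + a·dt = (0.9790, -0.9320, 0.9040)

p' = (0.9500, -2.4450, 2.0450)
q' = (0.7239, -0.0441, 0.6885, 0.0018)
v' = (0.9790, -0.9320, 0.9040)
ω' = (-1.2050, -0.9790, -1.3130)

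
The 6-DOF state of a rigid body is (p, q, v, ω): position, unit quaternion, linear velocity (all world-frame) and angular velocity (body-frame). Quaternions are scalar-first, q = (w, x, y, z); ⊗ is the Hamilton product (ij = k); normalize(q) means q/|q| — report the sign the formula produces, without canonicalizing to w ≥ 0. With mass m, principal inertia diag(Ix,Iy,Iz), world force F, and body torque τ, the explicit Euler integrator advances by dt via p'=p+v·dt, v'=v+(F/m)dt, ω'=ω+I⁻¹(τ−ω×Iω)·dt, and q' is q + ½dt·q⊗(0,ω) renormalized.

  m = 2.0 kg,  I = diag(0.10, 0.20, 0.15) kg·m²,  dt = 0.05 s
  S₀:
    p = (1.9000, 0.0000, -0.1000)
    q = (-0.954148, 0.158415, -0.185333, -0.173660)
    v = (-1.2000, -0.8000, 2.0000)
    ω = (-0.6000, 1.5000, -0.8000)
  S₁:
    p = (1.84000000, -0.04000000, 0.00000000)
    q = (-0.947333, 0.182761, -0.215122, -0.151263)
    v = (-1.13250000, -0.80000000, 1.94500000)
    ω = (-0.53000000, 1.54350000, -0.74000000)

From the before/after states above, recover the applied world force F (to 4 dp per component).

velocity change Δv = (0.06750000, 0.00000000, -0.05500000)
m·(v₁−v₀)/dt = (2.7000, 0.0000, -2.2000)

F = (2.7000, 0.0000, -2.2000)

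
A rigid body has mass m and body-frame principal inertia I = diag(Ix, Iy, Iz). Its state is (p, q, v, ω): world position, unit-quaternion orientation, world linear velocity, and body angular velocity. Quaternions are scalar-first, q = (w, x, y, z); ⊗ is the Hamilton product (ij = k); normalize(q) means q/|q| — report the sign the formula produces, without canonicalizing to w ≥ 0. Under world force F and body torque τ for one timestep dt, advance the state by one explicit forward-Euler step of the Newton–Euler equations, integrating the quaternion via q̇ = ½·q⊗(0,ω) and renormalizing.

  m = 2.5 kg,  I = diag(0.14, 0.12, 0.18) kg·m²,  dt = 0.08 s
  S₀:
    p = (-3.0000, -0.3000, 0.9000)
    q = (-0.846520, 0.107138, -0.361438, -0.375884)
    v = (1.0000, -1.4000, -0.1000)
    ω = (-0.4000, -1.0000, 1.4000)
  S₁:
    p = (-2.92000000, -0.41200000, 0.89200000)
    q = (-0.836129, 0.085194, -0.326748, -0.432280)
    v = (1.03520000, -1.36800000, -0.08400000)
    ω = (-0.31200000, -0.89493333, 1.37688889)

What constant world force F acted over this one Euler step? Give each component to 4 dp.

F = (1.1000, 1.0000, 0.5000)

velocity change Δv = (0.03520000, 0.03200000, 0.01600000)
applied force F = (1.1000, 1.0000, 0.5000)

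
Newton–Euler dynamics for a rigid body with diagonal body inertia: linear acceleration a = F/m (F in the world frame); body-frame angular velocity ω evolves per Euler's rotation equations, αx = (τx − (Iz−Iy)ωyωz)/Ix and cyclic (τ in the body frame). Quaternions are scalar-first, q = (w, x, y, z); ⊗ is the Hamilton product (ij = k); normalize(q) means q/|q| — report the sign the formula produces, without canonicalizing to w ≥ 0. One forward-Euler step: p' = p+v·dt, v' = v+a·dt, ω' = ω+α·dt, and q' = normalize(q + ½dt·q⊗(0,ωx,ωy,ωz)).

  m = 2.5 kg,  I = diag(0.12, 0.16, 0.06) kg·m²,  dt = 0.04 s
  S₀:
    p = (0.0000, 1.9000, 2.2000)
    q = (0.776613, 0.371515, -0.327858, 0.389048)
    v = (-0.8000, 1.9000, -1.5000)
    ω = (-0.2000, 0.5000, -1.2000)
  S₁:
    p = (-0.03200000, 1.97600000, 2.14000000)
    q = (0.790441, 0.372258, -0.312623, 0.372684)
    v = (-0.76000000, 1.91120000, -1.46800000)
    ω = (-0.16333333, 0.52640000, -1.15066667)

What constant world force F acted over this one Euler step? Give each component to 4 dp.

F = (2.5000, 0.7000, 2.0000)

velocity change Δv = (0.04000000, 0.01120000, 0.03200000)
applied force F = (2.5000, 0.7000, 2.0000)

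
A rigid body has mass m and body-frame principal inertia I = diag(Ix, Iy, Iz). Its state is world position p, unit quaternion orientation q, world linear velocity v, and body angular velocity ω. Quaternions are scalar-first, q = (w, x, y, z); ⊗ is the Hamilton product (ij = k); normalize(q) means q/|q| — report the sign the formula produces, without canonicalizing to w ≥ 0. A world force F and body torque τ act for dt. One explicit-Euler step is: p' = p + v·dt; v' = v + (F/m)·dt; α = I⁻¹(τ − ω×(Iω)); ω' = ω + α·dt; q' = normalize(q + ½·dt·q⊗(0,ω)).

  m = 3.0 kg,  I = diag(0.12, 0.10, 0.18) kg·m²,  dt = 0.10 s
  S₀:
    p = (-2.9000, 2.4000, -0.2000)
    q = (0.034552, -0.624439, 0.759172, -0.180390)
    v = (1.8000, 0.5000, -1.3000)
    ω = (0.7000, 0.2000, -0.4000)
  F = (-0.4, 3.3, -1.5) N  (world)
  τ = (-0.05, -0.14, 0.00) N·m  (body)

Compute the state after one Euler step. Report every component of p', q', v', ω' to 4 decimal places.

p' = (-2.7200, 2.4500, -0.3300)
q' = (0.0452, -0.6361, 0.7401, -0.2137)
v' = (1.7867, 0.6100, -1.3500)
ω' = (0.6637, 0.0432, -0.3984)

linear accel F/m = (-0.1333, 1.1000, -0.5000)
new position p' = (-2.7200, 2.4500, -0.3300)
new velocity v' = (1.7867, 0.6100, -1.3500)
precession coupling ω×(Iω) = (-0.0064, 0.0168, -0.0028)
(τ − ω×Iω)/I = (-0.3633, -1.5680, 0.0156)
new body rate ω' = (0.6637, 0.0432, -0.3984)
Hamilton product q⊗(0,ω) = (0.2131169, -0.2434044, -0.3691382, -0.6701290)
q' = normalize(q + ½dt·q⊗(0,ω)) = (0.0452, -0.6361, 0.7401, -0.2137)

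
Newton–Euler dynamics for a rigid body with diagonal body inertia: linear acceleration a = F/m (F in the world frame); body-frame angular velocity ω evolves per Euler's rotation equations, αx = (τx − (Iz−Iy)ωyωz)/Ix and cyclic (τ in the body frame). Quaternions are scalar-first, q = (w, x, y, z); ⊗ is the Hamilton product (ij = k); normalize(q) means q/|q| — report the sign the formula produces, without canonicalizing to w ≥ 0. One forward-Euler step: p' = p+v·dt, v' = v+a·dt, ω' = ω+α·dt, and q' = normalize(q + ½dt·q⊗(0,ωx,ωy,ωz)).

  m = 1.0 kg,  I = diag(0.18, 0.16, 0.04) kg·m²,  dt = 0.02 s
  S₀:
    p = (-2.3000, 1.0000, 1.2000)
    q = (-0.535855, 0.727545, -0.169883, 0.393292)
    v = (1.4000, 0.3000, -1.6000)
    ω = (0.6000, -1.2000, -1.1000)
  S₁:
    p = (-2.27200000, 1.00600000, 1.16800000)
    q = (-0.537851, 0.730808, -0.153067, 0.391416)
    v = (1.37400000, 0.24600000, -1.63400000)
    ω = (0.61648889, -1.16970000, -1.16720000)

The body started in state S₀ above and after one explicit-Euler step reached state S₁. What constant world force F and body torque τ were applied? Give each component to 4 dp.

rate change Δω = (0.01648889, 0.03030000, -0.06720000)
ω₀×(Iω₀) = (-0.1584, -0.0924, 0.0144)
applied torque τ = (-0.0100, 0.1500, -0.1200)
Δv = v₁−v₀ = (-0.02600000, -0.05400000, -0.03400000)
F = m·Δv/dt = (-1.3000, -2.7000, -1.7000)

F = (-1.3000, -2.7000, -1.7000)
τ = (-0.0100, 0.1500, -0.1200)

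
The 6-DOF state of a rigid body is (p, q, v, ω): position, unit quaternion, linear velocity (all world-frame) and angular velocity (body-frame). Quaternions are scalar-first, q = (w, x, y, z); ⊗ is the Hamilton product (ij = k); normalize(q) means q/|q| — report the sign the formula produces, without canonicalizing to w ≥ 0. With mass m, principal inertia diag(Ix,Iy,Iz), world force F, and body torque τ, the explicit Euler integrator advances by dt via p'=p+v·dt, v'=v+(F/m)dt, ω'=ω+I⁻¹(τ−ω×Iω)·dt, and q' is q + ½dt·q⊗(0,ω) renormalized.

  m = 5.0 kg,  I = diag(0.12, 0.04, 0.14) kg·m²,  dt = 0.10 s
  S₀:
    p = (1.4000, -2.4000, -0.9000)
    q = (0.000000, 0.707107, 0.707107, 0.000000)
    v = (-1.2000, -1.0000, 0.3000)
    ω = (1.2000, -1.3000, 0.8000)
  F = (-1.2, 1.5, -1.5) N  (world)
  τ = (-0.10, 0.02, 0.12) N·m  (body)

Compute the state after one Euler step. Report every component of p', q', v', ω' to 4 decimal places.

p' = (1.2800, -2.5000, -0.8700)
q' = (0.0035, 0.7319, 0.6756, -0.0880)
v' = (-1.2240, -0.9700, 0.2700)
ω' = (1.2033, -1.2020, 0.7966)

a = F/m = (-0.2400, 0.3000, -0.3000)
p' = p + v·dt = (1.2800, -2.5000, -0.8700)
new velocity v' = (-1.2240, -0.9700, 0.2700)
precession coupling ω×(Iω) = (-0.1040, -0.0192, 0.1248)
angular accel α = (0.0333, 0.9800, -0.0343)
ω' = ω + α·dt = (1.2033, -1.2020, 0.7966)
2q̇ = q⊗(0,ω) = (0.0707107, 0.5656856, -0.5656856, -1.7677675)
q' = normalize(q + ½dt·q⊗(0,ω)) = (0.0035, 0.7319, 0.6756, -0.0880)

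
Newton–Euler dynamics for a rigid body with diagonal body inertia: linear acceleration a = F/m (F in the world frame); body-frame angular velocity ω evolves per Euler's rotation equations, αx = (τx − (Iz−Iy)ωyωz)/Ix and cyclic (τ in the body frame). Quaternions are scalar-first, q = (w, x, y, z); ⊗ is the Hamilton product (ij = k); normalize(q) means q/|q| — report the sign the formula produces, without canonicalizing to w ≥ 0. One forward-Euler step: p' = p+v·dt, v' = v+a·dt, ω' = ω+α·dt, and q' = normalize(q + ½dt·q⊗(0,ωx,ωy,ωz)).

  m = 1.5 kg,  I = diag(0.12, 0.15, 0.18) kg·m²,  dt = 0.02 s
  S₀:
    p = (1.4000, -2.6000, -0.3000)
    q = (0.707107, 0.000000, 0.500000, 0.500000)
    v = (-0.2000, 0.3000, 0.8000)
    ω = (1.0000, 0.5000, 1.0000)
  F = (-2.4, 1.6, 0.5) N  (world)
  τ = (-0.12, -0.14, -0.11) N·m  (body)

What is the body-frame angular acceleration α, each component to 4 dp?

ω×(Iω) gyroscopic = (0.0150, -0.0600, 0.0150)
α = I⁻¹(τ − ω×Iω) = (-1.1250, -0.5333, -0.6944)

α = (-1.1250, -0.5333, -0.6944)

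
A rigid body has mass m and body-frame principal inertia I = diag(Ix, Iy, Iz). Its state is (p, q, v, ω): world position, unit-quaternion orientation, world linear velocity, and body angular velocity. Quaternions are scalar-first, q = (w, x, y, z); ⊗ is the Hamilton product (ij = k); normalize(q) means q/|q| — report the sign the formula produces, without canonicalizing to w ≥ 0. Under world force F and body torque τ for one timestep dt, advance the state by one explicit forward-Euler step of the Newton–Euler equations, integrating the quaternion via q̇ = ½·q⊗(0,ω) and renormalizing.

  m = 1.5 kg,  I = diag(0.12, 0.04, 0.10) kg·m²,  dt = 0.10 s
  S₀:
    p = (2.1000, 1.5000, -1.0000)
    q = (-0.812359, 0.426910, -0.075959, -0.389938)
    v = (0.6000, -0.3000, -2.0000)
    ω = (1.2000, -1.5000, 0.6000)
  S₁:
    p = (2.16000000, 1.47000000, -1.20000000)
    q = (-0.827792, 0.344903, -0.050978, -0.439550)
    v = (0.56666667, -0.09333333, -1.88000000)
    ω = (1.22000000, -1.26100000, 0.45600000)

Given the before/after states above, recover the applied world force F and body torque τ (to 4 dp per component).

rate change Δω = (0.02000000, 0.23900000, -0.14400000)
gyro term ω₀×Iω₀ = (-0.0540, 0.0144, 0.1440)
applied torque τ = (-0.0300, 0.1100, 0.0000)
Δv = v₁−v₀ = (-0.03333333, 0.20666667, 0.12000000)
F = m·Δv/dt = (-0.5000, 3.1000, 1.8000)

F = (-0.5000, 3.1000, 1.8000)
τ = (-0.0300, 0.1100, 0.0000)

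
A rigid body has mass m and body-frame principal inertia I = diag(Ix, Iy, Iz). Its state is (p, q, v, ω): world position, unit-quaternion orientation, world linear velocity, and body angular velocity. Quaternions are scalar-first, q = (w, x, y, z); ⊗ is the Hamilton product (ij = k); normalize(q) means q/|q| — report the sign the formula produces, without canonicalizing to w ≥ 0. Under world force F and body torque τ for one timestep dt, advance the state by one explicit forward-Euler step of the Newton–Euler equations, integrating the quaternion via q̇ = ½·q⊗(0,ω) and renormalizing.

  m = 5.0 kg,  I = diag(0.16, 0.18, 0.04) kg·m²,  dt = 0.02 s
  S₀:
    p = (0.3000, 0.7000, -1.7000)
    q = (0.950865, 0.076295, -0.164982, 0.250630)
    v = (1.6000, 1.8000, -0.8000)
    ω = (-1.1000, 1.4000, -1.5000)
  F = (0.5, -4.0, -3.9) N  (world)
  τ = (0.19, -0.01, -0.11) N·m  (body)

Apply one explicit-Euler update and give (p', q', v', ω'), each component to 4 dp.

angular accel α = (-0.6500, -1.1556, -1.9800)
new body rate ω' = (-1.1130, 1.3769, -1.5396)
2q̇ = q⊗(0,ω) = (0.6908443, -1.1493605, 1.1699605, -1.5009647)
q + ½dt·q⊗(0,ω), renormalized = (0.9575, 0.0648, -0.1532, 0.2356)
linear accel F/m = (0.1000, -0.8000, -0.7800)
p' = p + v·dt = (0.3320, 0.7360, -1.7160)
v + (F/m)dt = (1.6020, 1.7840, -0.8156)

p' = (0.3320, 0.7360, -1.7160)
q' = (0.9575, 0.0648, -0.1532, 0.2356)
v' = (1.6020, 1.7840, -0.8156)
ω' = (-1.1130, 1.3769, -1.5396)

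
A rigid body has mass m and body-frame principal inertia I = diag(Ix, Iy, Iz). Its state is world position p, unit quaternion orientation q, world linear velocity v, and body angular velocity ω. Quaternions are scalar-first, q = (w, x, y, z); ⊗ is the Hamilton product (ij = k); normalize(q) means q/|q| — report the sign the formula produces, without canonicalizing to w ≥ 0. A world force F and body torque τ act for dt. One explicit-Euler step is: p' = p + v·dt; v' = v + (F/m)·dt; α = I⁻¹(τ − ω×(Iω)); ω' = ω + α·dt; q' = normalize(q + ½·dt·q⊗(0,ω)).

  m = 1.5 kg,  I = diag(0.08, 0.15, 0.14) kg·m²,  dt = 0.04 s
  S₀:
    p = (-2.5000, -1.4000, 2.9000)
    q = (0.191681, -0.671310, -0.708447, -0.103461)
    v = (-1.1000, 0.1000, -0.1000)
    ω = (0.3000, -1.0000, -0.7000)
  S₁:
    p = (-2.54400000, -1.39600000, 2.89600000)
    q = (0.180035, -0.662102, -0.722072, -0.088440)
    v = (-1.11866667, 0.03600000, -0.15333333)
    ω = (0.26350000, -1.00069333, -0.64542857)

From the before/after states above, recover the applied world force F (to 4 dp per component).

Δv = v₁−v₀ = (-0.01866667, -0.06400000, -0.05333333)
applied force F = (-0.7000, -2.4000, -2.0000)

F = (-0.7000, -2.4000, -2.0000)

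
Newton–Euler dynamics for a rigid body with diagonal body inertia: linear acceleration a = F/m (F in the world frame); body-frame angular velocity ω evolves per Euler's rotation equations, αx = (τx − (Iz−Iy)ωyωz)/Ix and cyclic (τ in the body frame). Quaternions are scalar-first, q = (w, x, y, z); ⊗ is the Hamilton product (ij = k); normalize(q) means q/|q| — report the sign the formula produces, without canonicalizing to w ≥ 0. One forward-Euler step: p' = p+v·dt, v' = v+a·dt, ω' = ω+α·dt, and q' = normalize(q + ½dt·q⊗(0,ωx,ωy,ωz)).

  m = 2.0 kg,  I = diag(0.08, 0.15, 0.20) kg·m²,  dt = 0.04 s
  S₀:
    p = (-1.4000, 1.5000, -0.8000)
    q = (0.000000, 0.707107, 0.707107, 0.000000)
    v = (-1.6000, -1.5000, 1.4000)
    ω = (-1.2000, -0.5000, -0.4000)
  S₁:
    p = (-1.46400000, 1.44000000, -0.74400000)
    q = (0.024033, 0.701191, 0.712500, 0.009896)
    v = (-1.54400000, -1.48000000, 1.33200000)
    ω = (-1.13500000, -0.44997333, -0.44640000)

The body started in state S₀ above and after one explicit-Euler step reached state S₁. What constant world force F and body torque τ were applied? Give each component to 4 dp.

velocity change Δv = (0.05600000, 0.02000000, -0.06800000)
applied force F = (2.8000, 1.0000, -3.4000)
ω₁ − ω₀ = (0.06500000, 0.05002667, -0.04640000)
I·α + gyro = (0.1400, 0.1300, -0.1900)

F = (2.8000, 1.0000, -3.4000)
τ = (0.1400, 0.1300, -0.1900)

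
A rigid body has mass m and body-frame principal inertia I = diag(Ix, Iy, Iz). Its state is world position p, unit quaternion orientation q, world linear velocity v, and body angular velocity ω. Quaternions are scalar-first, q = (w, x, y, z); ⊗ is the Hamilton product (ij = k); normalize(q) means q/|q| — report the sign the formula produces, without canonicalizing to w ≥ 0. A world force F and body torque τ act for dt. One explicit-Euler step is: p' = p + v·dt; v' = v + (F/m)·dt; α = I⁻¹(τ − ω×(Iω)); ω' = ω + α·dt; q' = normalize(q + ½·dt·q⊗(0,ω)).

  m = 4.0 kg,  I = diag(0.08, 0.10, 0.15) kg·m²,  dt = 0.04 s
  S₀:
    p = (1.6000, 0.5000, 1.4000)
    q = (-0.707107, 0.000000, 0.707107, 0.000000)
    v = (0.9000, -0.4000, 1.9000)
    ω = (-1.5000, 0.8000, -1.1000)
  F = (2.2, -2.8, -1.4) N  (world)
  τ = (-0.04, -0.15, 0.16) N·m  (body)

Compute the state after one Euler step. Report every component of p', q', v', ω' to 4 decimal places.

precession coupling ω×(Iω) = (-0.0440, -0.1155, -0.0240)
α = I⁻¹(τ − ω×Iω) = (0.0500, -0.3450, 1.2267)
ω' = ω + α·dt = (-1.4980, 0.7862, -1.0509)
2q̇ = q⊗(0,ω) = (-0.5656856, 0.2828428, -0.5656856, 1.8384782)
updated quaternion q' = (-0.7178, 0.0057, 0.6952, 0.0367)
new position p' = (1.6360, 0.4840, 1.4760)
v' = v + a·dt = (0.9220, -0.4280, 1.8860)

p' = (1.6360, 0.4840, 1.4760)
q' = (-0.7178, 0.0057, 0.6952, 0.0367)
v' = (0.9220, -0.4280, 1.8860)
ω' = (-1.4980, 0.7862, -1.0509)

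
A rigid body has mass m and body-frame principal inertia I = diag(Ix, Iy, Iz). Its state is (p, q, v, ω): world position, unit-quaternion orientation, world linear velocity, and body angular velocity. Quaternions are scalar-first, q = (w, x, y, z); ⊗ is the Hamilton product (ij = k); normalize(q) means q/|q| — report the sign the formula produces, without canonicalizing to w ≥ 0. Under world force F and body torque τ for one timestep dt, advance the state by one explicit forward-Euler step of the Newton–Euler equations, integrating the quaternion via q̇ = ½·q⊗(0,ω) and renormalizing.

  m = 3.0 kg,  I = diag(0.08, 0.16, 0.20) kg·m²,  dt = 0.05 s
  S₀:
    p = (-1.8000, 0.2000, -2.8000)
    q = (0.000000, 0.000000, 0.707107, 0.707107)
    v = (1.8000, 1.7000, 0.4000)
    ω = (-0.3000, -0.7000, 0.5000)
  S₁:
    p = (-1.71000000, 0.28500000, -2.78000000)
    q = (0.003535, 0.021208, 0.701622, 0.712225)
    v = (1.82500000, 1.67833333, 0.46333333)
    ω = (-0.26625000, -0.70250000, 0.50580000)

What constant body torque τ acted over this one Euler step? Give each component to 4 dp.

ω₁ − ω₀ = (0.03375000, -0.00250000, 0.00580000)
applied torque τ = (0.0400, 0.0100, 0.0400)

τ = (0.0400, 0.0100, 0.0400)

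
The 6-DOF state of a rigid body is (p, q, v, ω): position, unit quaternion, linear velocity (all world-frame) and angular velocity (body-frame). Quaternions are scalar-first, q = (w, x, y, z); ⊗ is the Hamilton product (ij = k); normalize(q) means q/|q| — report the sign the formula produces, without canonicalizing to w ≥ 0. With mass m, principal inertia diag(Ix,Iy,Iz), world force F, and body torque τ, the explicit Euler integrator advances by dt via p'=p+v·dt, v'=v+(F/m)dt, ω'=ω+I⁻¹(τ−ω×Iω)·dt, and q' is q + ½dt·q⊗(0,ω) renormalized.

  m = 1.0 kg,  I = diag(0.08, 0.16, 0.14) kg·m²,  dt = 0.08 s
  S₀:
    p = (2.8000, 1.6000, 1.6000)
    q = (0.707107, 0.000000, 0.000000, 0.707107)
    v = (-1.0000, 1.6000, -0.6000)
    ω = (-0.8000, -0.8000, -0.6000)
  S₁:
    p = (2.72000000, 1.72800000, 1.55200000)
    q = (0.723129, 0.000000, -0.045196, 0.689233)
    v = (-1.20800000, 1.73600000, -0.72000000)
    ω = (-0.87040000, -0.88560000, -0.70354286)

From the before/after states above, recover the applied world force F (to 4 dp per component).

velocity change Δv = (-0.20800000, 0.13600000, -0.12000000)
F = m·Δv/dt = (-2.6000, 1.7000, -1.5000)

F = (-2.6000, 1.7000, -1.5000)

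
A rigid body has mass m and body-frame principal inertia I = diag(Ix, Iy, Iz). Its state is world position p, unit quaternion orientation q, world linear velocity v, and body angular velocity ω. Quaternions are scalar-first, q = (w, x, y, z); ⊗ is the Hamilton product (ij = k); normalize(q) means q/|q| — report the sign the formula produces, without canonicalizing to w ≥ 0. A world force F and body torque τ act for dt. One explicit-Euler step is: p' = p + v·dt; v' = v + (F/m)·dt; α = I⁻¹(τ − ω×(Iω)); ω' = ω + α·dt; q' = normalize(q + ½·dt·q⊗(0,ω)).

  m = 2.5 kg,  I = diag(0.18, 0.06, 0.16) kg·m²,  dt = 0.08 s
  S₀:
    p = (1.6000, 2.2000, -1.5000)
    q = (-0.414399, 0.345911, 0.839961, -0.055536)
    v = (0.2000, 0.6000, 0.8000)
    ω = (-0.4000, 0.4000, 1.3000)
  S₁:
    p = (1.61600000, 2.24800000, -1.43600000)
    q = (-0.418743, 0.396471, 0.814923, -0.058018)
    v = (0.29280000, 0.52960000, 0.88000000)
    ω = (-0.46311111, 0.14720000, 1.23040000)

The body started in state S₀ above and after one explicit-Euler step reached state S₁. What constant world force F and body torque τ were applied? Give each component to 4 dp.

F = (2.9000, -2.2000, 2.5000)
τ = (-0.0900, -0.2000, -0.1200)

rate change Δω = (-0.06311111, -0.25280000, -0.06960000)
precession coupling = (0.0520, -0.0104, 0.0192)
applied torque τ = (-0.0900, -0.2000, -0.1200)
Δv = v₁−v₀ = (0.09280000, -0.07040000, 0.08000000)
applied force F = (2.9000, -2.2000, 2.5000)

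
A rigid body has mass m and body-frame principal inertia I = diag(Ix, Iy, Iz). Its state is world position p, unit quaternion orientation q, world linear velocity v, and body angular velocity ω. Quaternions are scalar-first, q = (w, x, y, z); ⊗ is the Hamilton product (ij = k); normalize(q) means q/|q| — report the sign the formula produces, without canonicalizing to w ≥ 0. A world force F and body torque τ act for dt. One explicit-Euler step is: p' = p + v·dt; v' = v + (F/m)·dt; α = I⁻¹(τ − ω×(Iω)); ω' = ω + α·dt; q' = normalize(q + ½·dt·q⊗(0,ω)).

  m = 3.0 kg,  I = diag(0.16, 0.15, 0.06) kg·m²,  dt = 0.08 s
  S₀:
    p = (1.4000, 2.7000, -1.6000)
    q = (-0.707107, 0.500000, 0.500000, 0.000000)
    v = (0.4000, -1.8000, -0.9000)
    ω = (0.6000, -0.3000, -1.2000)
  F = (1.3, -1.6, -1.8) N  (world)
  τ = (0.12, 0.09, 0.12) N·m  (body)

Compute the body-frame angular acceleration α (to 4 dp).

gyro term ω×Iω = (-0.0324, -0.0720, 0.0018)
(τ − ω×Iω)/I = (0.9525, 1.0800, 1.9700)

α = (0.9525, 1.0800, 1.9700)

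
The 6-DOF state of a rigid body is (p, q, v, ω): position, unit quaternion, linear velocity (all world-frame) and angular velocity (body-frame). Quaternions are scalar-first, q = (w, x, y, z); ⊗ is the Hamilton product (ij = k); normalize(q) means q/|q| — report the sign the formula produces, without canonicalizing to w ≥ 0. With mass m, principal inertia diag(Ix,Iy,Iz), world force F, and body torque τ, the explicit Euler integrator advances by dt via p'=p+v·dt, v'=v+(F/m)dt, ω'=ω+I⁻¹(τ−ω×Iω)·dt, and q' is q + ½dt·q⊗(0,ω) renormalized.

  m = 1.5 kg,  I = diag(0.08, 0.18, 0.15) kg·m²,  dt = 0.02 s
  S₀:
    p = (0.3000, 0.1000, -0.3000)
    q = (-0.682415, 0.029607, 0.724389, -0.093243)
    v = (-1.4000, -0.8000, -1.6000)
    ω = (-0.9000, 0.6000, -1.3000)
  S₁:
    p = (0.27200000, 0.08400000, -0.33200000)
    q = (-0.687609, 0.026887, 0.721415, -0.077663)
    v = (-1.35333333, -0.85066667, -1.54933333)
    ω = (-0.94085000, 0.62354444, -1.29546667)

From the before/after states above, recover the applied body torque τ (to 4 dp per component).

rate change Δω = (-0.04085000, 0.02354444, 0.00453333)
ω₀×(Iω₀) = (0.0234, -0.0819, -0.0540)
τ = I·(Δω/dt) + ω₀×(Iω₀) = (-0.1400, 0.1300, -0.0200)

τ = (-0.1400, 0.1300, -0.0200)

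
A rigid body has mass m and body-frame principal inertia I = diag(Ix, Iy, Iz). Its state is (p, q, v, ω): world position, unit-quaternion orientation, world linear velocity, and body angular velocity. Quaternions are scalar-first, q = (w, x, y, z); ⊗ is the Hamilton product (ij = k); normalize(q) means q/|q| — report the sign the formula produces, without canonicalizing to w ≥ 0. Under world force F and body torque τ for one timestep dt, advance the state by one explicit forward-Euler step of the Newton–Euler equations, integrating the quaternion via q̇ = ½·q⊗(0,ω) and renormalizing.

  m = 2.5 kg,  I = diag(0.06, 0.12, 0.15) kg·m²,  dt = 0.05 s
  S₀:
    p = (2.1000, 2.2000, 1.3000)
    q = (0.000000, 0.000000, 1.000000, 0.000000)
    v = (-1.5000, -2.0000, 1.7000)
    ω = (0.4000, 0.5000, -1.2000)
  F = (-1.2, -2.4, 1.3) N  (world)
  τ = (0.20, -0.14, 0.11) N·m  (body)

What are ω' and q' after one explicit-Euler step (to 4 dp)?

ω' = (0.5817, 0.4237, -1.1673)
q' = (-0.0125, -0.0300, 0.9994, -0.0100)

precession coupling ω×(Iω) = (-0.0180, 0.0432, 0.0120)
α = I⁻¹(τ − ω×Iω) = (3.6333, -1.5267, 0.6533)
ω' = ω + α·dt = (0.5817, 0.4237, -1.1673)
2q̇ = q⊗(0,ω) = (-0.5000000, -1.2000000, 0.0000000, -0.4000000)
updated quaternion q' = (-0.0125, -0.0300, 0.9994, -0.0100)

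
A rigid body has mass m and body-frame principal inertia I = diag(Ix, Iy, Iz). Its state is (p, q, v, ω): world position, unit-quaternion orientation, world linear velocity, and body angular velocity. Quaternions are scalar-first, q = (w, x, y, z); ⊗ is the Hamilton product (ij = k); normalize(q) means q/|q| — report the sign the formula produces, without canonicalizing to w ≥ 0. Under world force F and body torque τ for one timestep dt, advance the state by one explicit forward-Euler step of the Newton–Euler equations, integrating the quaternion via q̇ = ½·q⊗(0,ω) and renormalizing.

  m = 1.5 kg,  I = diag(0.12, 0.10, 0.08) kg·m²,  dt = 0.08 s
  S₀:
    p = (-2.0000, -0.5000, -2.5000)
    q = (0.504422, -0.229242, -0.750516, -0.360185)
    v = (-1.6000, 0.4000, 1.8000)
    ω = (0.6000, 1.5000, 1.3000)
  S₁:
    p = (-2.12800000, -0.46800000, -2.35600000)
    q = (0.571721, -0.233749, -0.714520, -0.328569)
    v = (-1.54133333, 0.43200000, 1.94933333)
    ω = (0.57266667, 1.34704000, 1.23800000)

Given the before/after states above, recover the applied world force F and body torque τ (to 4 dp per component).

F = (1.1000, 0.6000, 2.8000)
τ = (-0.0800, -0.1600, -0.0800)

rate change Δω = (-0.02733333, -0.15296000, -0.06200000)
gyro term ω₀×Iω₀ = (-0.0390, 0.0312, -0.0180)
applied torque τ = (-0.0800, -0.1600, -0.0800)
Δv = v₁−v₀ = (0.05866667, 0.03200000, 0.14933333)
F = m·Δv/dt = (1.1000, 0.6000, 2.8000)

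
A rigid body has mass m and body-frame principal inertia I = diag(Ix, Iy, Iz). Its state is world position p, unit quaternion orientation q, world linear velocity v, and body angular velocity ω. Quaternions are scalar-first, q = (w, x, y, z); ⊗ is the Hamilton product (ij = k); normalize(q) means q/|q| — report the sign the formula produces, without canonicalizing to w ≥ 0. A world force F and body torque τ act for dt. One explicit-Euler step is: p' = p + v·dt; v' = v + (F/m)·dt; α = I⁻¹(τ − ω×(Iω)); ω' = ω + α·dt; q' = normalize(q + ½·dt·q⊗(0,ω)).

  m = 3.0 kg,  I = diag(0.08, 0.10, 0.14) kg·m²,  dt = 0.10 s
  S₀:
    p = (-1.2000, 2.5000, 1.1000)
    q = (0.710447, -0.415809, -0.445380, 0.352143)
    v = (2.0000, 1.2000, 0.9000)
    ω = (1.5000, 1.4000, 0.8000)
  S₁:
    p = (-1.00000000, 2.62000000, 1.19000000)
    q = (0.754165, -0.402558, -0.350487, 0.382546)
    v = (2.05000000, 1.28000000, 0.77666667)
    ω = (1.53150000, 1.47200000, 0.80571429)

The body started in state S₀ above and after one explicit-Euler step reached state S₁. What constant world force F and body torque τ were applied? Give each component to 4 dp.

Δω = ω₁−ω₀ = (0.03150000, 0.07200000, 0.00571429)
applied torque τ = (0.0700, 0.0000, 0.0500)
velocity change Δv = (0.05000000, 0.08000000, -0.12333333)
m·(v₁−v₀)/dt = (1.5000, 2.4000, -3.7000)

F = (1.5000, 2.4000, -3.7000)
τ = (0.0700, 0.0000, 0.0500)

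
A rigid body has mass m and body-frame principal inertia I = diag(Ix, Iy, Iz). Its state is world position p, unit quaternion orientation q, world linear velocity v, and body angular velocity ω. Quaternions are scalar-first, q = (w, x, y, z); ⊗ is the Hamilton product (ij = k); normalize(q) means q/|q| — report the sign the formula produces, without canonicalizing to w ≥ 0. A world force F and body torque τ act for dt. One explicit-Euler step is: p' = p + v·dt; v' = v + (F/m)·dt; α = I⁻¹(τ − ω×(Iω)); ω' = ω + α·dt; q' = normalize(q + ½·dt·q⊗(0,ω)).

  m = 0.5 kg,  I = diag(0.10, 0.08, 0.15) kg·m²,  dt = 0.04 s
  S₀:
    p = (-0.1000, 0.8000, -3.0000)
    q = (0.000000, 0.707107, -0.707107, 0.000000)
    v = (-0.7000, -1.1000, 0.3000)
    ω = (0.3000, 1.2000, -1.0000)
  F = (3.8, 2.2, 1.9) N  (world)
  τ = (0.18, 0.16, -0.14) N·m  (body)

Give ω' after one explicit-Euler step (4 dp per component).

gyro term ω×Iω = (-0.0840, 0.0150, -0.0072)
(τ − ω×Iω)/I = (2.6400, 1.8125, -0.8853)
ω + α·dt = (0.4056, 1.2725, -1.0354)

ω' = (0.4056, 1.2725, -1.0354)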